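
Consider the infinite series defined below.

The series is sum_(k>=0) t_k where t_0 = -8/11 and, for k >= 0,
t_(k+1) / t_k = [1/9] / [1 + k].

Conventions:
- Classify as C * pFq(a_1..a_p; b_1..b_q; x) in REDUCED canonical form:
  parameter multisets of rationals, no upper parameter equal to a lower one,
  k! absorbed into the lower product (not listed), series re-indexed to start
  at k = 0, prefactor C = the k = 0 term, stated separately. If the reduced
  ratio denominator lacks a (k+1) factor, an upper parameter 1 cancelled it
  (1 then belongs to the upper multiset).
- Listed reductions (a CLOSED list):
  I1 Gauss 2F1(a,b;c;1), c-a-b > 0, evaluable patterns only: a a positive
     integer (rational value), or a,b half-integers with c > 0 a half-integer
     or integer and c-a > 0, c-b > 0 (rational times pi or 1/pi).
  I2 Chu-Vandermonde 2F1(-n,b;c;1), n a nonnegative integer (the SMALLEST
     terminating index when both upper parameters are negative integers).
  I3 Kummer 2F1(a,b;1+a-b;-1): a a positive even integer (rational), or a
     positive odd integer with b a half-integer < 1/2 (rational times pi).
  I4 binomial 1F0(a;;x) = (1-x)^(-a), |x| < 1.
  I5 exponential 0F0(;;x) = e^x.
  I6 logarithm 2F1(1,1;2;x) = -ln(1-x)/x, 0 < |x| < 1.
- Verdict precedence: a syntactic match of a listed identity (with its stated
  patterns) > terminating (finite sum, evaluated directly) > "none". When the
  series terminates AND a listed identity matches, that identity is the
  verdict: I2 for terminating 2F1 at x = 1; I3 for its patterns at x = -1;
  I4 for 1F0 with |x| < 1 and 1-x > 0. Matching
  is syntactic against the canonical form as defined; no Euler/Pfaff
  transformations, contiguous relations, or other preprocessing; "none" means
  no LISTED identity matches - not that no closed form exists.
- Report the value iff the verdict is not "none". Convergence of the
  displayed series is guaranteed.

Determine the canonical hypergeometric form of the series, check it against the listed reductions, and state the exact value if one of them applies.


Reduced: x = 1/9, 0F0, upper = {-}, lower = {-}, C = -8/11. Verdict: this is the exponential series (I5) (the 0F0 exponential series at x = 1/9). Exact value: (-8/11) * e^(1/9).

Key step: with t_0 = -8/11, roots of the ratio polynomials (C = -8/11, x = 1/9) are the negated parameters.
Step ratio: r(k) = (1/9) * 1 / [(k+1)] - poly over poly, x = (1/9) from leading terms; C = -8/11 at k = 0.


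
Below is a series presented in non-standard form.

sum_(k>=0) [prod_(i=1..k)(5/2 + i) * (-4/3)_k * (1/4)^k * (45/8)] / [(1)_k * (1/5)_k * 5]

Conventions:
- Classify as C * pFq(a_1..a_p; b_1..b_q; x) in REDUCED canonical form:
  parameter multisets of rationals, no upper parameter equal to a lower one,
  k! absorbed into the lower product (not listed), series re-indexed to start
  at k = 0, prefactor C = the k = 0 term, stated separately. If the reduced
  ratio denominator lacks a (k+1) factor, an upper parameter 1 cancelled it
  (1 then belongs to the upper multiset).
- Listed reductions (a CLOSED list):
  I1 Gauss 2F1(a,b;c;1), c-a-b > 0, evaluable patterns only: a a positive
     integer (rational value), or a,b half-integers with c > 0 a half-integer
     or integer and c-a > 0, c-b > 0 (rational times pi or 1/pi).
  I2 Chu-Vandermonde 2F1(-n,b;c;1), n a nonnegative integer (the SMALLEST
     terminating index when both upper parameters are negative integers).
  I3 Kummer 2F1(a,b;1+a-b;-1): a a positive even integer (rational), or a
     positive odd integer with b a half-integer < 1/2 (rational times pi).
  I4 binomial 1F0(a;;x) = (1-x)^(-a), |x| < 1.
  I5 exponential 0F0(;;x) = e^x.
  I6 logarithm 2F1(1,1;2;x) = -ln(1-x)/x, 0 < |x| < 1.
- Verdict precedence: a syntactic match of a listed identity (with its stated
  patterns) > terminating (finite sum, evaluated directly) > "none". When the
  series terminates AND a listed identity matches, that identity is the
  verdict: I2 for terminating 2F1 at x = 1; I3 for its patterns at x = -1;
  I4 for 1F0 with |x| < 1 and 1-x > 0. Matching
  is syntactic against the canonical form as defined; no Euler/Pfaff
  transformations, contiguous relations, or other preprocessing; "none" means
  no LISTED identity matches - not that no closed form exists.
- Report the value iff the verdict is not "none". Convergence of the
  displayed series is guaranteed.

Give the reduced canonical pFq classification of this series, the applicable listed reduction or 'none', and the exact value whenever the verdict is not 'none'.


x = 1/4 here; the reduced form reads 2F1, upper {-4/3, 7/2}, lower {1/5}, C = 9/8. Verdict: no listed reduction: x = 1/4 and upper {-4/3, 7/2} fail every I1-I6 pattern.

Structural cue: t_0 = 9/8 here, and (1)_k (C = 9/8, x = 1/4) is k! itself.
Step ratio: r(k) = (1/4) * (k-4/3) (k+7/2) / [(k+1/5) (k+1)] - rational in k. x = (1/4); t_0 = 9/8; negate the roots.


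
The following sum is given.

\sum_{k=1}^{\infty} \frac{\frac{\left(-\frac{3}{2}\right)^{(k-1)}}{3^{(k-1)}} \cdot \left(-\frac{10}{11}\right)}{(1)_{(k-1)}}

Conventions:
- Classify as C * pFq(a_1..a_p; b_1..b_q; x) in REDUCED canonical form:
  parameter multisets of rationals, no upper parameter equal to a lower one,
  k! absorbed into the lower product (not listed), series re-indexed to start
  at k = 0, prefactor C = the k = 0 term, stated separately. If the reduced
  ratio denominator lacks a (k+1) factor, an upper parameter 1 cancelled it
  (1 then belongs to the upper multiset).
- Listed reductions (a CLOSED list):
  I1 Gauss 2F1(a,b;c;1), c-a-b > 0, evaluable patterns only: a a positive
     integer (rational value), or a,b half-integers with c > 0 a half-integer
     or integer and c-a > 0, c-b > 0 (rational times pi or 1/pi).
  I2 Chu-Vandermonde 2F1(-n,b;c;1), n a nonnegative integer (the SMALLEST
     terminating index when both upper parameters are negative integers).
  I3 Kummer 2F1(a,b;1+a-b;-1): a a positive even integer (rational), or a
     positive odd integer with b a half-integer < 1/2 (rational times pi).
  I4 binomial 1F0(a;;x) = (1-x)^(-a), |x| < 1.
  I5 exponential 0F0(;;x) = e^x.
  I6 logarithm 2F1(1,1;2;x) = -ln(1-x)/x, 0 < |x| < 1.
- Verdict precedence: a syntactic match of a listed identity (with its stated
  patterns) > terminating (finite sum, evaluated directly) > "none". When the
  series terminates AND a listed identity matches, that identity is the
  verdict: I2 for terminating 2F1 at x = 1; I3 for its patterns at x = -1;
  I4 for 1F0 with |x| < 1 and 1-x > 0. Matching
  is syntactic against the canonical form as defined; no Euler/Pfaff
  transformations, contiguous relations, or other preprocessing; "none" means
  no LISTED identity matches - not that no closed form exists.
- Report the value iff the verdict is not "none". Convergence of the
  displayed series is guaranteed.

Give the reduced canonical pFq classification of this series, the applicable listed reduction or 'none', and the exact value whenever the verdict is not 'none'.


Classification (C = -\frac{10}{11}): 0F0 with upper {-}, lower {-}, argument x = -\frac{1}{2}. Verdict: exponential (I5) applies (the 0F0 exponential series at x = -\frac{1}{2}). Exact value: \left(-\frac{10}{11}\right) \cdot e^{-\frac{1}{2}}.

Key observation: x = -\frac{1}{2} and (1)_k (prefactor -10/11) is k! itself.
Consecutive-term ratio: r(k) = -\frac{1}{2} * 1 / [(k+1)] - rational; roots negated = parameters, x = -\frac{1}{2}, C = -\frac{10}{11}.


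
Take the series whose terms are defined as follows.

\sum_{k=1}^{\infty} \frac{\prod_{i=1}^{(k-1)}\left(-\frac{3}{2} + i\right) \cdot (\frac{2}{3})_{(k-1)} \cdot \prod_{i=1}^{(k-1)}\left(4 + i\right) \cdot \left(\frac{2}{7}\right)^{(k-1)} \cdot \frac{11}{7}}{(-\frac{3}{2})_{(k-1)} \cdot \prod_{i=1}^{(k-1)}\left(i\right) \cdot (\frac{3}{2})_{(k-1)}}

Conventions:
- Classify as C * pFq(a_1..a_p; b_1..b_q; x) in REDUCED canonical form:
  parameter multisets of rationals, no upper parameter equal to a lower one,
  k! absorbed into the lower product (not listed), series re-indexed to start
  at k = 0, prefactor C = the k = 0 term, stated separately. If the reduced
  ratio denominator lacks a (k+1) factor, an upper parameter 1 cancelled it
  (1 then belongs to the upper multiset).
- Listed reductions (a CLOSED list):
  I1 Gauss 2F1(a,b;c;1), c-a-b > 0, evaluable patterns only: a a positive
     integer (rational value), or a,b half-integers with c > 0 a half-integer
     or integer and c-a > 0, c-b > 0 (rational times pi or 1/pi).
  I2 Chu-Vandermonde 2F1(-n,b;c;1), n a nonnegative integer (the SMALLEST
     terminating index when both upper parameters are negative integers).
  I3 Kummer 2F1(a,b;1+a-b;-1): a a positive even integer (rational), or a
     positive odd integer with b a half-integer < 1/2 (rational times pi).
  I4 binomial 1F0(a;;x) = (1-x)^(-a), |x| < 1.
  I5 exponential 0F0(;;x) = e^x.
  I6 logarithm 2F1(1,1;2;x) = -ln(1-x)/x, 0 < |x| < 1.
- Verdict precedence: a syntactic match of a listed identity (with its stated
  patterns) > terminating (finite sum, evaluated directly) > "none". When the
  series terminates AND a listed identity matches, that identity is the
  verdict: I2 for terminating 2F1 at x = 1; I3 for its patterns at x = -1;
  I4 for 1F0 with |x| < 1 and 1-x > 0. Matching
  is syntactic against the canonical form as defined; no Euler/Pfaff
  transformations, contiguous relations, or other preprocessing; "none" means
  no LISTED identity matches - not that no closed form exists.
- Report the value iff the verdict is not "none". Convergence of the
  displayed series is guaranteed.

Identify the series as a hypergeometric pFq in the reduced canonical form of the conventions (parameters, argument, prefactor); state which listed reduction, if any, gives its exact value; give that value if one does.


First insight: t_0 = \frac{11}{7} here, and the running product (prefactor 11/7) telescopes to a rising factorial.
Consecutive-term ratio: r(k) = \frac{2}{7} * (k-\frac{1}{2}) (k+\frac{2}{3}) (k+5) / [(k-\frac{3}{2}) (k+\frac{3}{2}) (k+1)] - poly over poly, x = \frac{2}{7} from leading terms; C = \frac{11}{7} at k = 0.

At argument \frac{2}{7}: a 3F2 with upper {-\frac{1}{2}, \frac{2}{3}, 5}, lower {-\frac{3}{2}, \frac{3}{2}}, scaled by C = \frac{11}{7}. Verdict: no listed reduction: x = \frac{2}{7} and upper {-\frac{1}{2}, \frac{2}{3}, 5} fail every I1-I6 pattern.


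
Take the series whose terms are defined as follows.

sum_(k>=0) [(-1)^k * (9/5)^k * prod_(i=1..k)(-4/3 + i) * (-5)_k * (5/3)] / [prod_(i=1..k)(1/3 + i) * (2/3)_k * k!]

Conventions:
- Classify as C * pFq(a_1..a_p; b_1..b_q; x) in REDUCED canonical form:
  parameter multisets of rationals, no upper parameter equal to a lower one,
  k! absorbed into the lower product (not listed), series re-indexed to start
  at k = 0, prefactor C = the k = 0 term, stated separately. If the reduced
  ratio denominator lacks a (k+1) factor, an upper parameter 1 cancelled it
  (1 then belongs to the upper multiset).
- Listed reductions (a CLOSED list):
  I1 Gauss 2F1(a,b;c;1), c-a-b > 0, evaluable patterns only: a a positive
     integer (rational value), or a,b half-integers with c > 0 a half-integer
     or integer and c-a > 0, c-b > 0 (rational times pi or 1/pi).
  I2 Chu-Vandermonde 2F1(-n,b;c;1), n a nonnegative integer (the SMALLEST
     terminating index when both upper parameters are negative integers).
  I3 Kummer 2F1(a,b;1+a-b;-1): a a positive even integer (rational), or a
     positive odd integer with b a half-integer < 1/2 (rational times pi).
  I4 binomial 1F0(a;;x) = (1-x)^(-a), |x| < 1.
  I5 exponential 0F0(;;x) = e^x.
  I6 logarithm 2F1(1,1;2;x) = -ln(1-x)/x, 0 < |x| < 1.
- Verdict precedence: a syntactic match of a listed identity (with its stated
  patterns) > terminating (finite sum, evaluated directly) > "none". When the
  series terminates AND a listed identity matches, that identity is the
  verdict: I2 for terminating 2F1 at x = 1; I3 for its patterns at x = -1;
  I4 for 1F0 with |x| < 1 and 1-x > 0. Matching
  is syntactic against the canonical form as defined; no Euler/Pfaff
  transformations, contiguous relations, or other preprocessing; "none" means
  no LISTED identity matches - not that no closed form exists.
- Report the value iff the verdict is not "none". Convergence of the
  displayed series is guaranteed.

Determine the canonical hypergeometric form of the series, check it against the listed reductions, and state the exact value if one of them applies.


At argument -9/5: a 2F2 with upper {-5, -1/3}, lower {2/3, 4/3}, scaled by C = 5/3. Verdict: terminating - upper -5 stops the sum at k = 5; the 6 terms are added exactly. Value: -147781410577/16816800000.

Key step: from the first term 5/3: the (-1)^k factor (prefactor 5/3) folds into the argument's sign.
Step ratio: r(k) = (-9/5) * (k-5) (k-1/3) / [(k+2/3) (k+4/3) (k+1)] - rational; roots negated = parameters, x = (-9/5), C = 5/3.


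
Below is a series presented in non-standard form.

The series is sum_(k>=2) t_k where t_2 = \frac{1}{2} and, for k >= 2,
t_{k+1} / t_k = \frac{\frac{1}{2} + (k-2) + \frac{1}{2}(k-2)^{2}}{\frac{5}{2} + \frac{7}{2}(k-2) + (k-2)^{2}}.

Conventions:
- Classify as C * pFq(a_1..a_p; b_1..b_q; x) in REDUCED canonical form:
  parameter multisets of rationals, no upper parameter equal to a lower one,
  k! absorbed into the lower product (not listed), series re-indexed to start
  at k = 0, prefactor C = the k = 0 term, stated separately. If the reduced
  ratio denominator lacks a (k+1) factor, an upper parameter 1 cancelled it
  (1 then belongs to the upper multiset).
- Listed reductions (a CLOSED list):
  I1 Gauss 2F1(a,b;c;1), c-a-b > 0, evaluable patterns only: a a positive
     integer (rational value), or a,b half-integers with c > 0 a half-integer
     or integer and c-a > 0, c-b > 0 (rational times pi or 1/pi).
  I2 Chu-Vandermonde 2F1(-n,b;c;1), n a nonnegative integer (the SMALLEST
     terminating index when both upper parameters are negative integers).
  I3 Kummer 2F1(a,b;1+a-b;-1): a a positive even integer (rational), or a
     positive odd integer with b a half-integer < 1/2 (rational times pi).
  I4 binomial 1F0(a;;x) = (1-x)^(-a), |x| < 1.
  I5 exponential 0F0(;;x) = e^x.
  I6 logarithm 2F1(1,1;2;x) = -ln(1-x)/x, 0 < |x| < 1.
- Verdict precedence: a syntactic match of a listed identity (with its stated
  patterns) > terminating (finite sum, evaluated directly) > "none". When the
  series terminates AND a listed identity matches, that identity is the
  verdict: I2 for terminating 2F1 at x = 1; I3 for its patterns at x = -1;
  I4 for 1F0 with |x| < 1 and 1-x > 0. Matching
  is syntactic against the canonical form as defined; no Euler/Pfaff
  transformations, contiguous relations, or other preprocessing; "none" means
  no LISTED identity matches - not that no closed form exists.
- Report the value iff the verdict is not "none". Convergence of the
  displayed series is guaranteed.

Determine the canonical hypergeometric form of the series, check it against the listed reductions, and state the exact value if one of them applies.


This is \frac{1}{2} * 2F1(1, 1; \frac{5}{2}; \frac{1}{2}) in reduced canonical form. Verdict: no listed reduction: x = \frac{1}{2} and upper {1, 1} fail every I1-I6 pattern.

The tell: from the first term \frac{1}{2}: roots of the ratio polynomials (prefactor 1/2) are the negated parameters.
Term ratio: r(k) = \frac{1}{2} * (k+1) (k+1) / [(k+\frac{5}{2}) (k+1)] - rational in k. x = \frac{1}{2}; t_0 = \frac{1}{2}; negate the roots.


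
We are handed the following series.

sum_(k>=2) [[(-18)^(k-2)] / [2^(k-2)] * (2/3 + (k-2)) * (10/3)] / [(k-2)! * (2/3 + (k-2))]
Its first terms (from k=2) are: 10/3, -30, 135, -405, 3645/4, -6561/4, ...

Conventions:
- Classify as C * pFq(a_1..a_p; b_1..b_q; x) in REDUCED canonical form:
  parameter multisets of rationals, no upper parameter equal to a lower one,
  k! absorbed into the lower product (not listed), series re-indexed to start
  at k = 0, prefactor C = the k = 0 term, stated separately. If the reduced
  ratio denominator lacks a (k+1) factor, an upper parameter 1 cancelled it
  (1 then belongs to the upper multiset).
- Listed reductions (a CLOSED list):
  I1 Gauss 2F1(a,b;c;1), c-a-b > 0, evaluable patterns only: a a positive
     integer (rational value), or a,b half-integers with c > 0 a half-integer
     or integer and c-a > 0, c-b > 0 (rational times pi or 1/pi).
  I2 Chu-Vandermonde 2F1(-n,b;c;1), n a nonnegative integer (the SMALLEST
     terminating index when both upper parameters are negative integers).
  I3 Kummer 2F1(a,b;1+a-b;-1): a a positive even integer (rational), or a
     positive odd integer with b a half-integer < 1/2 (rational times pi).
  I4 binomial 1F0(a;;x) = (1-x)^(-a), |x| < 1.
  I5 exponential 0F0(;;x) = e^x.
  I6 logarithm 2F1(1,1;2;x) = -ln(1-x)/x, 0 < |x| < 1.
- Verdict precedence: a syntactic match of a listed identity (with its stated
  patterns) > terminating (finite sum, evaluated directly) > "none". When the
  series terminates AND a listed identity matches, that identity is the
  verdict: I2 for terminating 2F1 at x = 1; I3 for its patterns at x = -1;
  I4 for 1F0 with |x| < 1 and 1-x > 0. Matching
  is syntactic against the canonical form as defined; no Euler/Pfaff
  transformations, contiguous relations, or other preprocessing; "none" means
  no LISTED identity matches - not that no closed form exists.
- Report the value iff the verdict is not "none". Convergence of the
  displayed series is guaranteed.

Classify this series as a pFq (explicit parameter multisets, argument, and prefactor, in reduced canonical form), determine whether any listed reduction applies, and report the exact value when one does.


Reduced: x = -9, 0F0, upper = {-}, lower = {-}, C = 10/3. Verdict at x = -9: exponential (I5) matches (the 0F0 exponential series at x = -9). Sum: (10/3) * e^(-9).

Key step: from the first term 10/3: the two k-th powers (C = 10/3, x = -9) combine into one argument.
Term ratio: r(k) = (-9) * 1 / [(k+1)] - rational; roots negated = parameters, x = (-9), C = 10/3.


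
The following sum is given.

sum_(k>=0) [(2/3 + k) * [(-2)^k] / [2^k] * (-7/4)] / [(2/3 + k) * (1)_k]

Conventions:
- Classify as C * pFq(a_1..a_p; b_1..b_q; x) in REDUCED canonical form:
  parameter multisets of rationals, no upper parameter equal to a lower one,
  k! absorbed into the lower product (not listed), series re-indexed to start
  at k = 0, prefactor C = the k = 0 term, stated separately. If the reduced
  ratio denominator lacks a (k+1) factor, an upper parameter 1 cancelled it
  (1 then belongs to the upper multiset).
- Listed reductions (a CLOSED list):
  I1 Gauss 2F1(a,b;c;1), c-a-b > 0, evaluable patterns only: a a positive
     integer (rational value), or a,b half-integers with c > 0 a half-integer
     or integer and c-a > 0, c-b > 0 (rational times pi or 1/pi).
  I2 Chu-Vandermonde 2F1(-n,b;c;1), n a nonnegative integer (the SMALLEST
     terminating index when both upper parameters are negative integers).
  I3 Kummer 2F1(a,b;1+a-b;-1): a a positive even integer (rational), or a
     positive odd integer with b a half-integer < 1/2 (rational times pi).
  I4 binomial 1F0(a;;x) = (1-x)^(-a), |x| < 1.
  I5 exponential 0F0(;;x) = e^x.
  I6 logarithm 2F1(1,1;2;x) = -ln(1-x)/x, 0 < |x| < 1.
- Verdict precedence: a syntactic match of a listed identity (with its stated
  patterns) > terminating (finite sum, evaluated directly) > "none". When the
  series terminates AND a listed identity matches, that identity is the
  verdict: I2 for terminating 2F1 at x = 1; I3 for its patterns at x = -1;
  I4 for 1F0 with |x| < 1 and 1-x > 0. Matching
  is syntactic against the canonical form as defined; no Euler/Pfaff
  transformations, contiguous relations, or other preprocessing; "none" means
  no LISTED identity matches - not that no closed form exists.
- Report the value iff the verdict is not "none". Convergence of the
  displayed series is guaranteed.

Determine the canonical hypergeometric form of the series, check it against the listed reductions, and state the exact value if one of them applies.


x = -1 here; the reduced form reads 0F0, upper {-}, lower {-}, C = -7/4. Verdict at x = -1: exponential (I5) matches (the 0F0 exponential series at x = -1). Hence: (-7/4) * e^(-1).

Key observation: t_0 being -7/4, the two k-th powers (C = -7/4) combine into one argument.
Step ratio: r(k) = (-1) * 1 / [(k+1)] - rational in k, leading ratio (-1); with t_0 = -7/4, classification follows.


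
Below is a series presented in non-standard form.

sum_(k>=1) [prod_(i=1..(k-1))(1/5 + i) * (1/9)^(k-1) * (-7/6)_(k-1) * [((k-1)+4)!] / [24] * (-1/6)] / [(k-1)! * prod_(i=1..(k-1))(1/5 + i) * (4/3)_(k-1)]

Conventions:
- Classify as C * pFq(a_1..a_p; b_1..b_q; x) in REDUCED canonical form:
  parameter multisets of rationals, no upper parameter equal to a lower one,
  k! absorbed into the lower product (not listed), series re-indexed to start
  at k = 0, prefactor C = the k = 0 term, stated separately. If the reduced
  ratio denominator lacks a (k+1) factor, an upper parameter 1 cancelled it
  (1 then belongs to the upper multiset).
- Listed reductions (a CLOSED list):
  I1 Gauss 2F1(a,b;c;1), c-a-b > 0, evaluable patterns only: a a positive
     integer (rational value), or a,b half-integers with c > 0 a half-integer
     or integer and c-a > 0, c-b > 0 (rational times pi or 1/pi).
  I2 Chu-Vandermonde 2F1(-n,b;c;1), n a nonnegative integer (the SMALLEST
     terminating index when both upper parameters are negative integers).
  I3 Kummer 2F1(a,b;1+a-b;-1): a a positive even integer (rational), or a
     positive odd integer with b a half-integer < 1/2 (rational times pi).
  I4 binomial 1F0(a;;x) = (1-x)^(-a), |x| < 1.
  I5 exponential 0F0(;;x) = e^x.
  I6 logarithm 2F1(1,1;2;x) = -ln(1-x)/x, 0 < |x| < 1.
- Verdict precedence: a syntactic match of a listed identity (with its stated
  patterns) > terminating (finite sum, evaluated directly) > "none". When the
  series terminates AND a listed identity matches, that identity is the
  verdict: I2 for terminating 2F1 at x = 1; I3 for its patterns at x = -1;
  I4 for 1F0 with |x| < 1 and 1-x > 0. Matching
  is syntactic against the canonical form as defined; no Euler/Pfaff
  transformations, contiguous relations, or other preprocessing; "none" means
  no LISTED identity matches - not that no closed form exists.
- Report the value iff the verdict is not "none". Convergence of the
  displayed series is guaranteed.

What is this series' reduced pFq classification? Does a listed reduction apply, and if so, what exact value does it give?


With C = -1/6: the canonical form is 2F1(-7/6, 5; 4/3; 1/9). Verdict: no listed reduction: x = 1/9 and upper {-7/6, 5} fail every I1-I6 pattern.

First insight: from the first term -1/6: the factorial ratio (C = -1/6, x = 1/9) (k+a-1)!/(a-1)! is a rising factorial (a)_k.
Term ratio: r(k) = (1/9) * (k-7/6) (k+5) / [(k+4/3) (k+1)] - rational in k, leading ratio (1/9); with t_0 = -1/6, classification follows.


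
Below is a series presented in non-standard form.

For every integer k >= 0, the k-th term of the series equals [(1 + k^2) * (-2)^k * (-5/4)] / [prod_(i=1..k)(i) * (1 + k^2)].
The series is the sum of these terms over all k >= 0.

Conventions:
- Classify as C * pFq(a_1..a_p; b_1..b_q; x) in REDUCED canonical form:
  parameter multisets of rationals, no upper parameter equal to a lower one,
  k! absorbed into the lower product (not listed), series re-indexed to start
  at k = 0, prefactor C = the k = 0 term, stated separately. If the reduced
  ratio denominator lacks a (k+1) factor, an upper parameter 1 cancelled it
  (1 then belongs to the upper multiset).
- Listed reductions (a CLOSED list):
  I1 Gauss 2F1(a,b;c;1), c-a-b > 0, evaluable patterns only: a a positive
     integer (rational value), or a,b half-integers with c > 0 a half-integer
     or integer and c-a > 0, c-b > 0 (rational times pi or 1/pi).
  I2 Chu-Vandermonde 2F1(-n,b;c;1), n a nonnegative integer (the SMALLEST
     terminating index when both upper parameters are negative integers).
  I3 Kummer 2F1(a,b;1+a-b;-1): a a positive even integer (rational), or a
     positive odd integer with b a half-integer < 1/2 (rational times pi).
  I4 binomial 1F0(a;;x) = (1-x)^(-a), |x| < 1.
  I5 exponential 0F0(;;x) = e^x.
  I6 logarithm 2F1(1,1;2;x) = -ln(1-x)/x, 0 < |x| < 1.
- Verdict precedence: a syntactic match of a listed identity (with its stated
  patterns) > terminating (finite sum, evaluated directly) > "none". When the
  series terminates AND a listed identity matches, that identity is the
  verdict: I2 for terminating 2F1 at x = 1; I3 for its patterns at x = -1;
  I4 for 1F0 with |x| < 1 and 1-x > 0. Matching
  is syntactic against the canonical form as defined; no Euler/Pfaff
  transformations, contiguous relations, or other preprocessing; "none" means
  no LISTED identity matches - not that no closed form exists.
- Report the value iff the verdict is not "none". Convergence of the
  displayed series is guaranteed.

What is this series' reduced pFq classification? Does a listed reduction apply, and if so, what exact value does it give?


This is -5/4 * 0F0(-; -; -2) in reduced canonical form. Verdict (x = -2): the I5 exponential reduction applies (the 0F0 exponential series at x = -2). Its exact value is (-5/4) * e^(-2).

Structural cue: with t_0 = -5/4, the product of the first k integers (C = -5/4, x = -2) is k!.
Step ratio: r(k) = (-2) * 1 / [(k+1)] - rational in k. x = (-2); t_0 = -5/4; negate the roots.


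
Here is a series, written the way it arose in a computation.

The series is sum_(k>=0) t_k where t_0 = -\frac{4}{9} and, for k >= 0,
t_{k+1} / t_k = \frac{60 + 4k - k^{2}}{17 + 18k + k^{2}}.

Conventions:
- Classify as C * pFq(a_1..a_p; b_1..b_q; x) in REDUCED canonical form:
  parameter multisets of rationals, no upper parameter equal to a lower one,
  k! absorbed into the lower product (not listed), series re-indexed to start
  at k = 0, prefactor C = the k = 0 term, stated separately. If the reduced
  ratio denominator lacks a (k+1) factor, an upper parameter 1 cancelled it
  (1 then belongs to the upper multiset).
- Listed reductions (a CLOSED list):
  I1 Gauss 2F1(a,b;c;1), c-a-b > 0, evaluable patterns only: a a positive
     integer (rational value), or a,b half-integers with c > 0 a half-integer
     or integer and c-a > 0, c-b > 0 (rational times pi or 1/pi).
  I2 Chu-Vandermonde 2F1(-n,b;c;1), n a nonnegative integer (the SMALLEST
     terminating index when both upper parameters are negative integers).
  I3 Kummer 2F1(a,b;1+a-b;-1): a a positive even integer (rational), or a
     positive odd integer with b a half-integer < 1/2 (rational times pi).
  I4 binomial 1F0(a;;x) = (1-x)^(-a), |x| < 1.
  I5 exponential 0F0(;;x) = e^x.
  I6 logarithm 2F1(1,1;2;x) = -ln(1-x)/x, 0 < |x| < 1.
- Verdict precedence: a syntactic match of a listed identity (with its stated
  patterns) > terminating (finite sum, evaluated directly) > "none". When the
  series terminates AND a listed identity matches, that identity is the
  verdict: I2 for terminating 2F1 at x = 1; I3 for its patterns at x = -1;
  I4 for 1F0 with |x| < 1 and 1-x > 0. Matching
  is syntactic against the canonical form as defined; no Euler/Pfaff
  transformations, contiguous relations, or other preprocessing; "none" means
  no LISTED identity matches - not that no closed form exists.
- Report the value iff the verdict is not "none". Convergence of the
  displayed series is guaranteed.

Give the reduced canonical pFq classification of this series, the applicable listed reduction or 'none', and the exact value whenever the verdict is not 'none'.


With C = -\frac{4}{9}: the canonical form is 2F1(-10, 6; 17; -1). Verdict at x = -1: Kummer's theorem (I3) matches (x = -1; c = 17 equals 1+a-b for upper {-10, 6}: listed pattern). Exact value: -\frac{112}{9}.

The tell: with t_0 = -\frac{4}{9}, factor the ratio over Q (C = -4/9): negated roots = parameters.
Consecutive-term ratio: r(k) = -1 * (k-10) (k+6) / [(k+17) (k+1)] - rational in k, leading ratio -1; with t_0 = -\frac{4}{9}, classification follows.


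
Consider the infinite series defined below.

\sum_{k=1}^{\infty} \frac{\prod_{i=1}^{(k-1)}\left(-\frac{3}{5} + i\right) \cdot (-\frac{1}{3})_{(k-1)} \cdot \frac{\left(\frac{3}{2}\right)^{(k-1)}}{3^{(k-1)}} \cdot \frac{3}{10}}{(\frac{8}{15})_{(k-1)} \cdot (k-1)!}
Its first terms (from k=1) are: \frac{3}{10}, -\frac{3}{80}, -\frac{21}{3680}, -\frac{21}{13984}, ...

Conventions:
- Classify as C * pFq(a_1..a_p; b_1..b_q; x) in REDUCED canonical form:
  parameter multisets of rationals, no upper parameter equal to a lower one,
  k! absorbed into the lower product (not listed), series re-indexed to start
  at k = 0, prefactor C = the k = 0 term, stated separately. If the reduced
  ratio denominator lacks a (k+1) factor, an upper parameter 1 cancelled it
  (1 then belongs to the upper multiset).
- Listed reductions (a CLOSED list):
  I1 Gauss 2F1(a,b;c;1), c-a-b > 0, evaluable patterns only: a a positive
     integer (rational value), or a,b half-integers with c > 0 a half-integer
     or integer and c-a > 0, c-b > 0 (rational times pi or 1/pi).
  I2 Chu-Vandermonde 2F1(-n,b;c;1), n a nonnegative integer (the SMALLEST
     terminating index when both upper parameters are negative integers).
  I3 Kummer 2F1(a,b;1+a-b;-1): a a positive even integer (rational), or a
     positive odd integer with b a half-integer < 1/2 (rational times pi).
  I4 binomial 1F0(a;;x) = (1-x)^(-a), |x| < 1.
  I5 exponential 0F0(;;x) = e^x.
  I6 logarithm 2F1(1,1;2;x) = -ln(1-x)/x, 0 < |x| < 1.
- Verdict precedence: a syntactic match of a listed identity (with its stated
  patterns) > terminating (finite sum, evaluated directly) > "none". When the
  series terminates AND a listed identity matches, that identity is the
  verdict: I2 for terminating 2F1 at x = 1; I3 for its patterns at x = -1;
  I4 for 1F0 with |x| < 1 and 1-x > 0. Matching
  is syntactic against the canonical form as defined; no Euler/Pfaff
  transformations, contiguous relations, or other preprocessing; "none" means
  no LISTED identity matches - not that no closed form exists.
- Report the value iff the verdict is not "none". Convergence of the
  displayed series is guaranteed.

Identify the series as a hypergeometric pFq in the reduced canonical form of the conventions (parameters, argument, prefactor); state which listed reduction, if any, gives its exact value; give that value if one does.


First insight: with t_0 = \frac{3}{10}, the running product (C = 3/10, x = 1/2) telescopes to a rising factorial.
Consecutive-term ratio: r(k) = \frac{1}{2} * (k-\frac{1}{3}) (k+\frac{2}{5}) / [(k+\frac{8}{15}) (k+1)] ; factor over Q: parameters, x = \frac{1}{2}, and C = \frac{3}{10}.

Prefactor \frac{3}{10}, argument \frac{1}{2}: 2F1 with upper {-\frac{1}{3}, \frac{2}{5}} over lower {\frac{8}{15}}. Verdict: none here - no I1-I6 shape fits x = \frac{1}{2} with lower {\frac{8}{15}}.


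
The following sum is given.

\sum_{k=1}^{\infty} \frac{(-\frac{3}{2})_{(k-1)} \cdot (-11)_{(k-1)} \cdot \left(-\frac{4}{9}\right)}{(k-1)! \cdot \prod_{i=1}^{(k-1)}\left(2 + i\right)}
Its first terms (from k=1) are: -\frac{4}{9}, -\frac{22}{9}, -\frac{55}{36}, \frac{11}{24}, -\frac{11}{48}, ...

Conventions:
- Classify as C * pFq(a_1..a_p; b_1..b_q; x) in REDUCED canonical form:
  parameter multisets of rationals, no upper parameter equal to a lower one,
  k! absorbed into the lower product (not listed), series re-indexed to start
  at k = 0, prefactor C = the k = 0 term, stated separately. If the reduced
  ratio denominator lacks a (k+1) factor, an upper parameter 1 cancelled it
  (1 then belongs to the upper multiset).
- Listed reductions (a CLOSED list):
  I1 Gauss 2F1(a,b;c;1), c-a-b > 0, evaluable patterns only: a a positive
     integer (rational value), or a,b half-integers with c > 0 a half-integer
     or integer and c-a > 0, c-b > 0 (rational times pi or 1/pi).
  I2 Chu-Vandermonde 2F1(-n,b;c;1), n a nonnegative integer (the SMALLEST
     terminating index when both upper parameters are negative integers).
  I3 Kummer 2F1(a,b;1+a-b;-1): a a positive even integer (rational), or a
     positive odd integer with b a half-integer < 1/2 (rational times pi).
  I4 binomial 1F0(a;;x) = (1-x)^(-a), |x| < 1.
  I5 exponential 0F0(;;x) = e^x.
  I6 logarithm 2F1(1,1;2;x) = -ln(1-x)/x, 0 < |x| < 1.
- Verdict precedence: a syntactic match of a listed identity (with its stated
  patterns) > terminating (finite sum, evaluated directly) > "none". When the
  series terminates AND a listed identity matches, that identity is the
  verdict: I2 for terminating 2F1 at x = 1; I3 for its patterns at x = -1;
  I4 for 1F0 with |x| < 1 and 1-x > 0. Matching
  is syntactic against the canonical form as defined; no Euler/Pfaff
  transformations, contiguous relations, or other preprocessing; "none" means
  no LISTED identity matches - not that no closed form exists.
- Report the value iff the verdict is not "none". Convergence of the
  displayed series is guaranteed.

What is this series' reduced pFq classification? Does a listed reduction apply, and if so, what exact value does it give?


Classification (C = -\frac{4}{9}): 2F1 with upper {-11, -\frac{3}{2}}, lower {3}, argument x = 1. Verdict: this is Chu-Vandermonde (I2) (terminating 2F1 at x = 1 with n = 11, b = -3/2, c = 3). Value: -\frac{1077205}{262144}.

Key step: x = 1 and the lower running product (C = -4/9, x = 1) is a rising factorial.
Consecutive-term ratio: r(k) = 1 * (k-11) (k-\frac{3}{2}) / [(k+3) (k+1)] ; factor over Q: parameters, x = 1, and C = -\frac{4}{9}.


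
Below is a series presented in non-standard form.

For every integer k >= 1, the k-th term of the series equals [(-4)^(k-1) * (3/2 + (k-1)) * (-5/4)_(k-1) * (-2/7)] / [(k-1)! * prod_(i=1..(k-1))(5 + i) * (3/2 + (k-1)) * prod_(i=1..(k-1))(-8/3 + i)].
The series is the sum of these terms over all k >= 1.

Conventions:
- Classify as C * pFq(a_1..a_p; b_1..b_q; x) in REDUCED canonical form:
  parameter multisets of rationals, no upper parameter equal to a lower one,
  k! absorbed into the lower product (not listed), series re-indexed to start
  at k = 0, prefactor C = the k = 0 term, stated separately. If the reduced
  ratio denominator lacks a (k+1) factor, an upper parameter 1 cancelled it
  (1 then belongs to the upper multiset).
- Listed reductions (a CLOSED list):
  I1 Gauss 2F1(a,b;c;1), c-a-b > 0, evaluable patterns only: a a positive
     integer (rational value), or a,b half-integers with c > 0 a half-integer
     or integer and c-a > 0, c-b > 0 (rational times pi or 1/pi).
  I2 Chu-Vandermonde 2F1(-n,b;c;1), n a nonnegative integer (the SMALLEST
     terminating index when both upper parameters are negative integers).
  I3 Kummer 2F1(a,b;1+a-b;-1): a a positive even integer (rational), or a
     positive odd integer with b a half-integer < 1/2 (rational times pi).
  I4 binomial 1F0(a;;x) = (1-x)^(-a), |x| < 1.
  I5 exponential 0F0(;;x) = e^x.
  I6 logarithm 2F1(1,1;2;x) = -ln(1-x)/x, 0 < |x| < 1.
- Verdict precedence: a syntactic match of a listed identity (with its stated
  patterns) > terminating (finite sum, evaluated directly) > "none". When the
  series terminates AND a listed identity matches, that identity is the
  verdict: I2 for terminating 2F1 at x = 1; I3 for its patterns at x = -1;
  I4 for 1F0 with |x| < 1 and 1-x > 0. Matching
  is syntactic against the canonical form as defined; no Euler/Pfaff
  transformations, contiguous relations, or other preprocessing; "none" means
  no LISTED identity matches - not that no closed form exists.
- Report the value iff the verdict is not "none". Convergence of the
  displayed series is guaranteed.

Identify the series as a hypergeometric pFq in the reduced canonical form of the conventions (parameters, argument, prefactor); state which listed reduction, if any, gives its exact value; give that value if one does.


The series (x = -4) is 1F2: upper {-5/4}, lower {-5/3, 6}, prefactor -2/7. Verdict: none here - no I1-I6 shape fits x = -4 with lower {-5/3, 6}.

First insight: x = (-4) and k + 3/2 divides numerator and denominator alike; C = -2/7 after cancelling.
Ratio: r(k) = (-4) * (k-5/4) / [(k-5/3) (k+6) (k+1)] - rational; roots negated = parameters, x = (-4), C = -2/7.


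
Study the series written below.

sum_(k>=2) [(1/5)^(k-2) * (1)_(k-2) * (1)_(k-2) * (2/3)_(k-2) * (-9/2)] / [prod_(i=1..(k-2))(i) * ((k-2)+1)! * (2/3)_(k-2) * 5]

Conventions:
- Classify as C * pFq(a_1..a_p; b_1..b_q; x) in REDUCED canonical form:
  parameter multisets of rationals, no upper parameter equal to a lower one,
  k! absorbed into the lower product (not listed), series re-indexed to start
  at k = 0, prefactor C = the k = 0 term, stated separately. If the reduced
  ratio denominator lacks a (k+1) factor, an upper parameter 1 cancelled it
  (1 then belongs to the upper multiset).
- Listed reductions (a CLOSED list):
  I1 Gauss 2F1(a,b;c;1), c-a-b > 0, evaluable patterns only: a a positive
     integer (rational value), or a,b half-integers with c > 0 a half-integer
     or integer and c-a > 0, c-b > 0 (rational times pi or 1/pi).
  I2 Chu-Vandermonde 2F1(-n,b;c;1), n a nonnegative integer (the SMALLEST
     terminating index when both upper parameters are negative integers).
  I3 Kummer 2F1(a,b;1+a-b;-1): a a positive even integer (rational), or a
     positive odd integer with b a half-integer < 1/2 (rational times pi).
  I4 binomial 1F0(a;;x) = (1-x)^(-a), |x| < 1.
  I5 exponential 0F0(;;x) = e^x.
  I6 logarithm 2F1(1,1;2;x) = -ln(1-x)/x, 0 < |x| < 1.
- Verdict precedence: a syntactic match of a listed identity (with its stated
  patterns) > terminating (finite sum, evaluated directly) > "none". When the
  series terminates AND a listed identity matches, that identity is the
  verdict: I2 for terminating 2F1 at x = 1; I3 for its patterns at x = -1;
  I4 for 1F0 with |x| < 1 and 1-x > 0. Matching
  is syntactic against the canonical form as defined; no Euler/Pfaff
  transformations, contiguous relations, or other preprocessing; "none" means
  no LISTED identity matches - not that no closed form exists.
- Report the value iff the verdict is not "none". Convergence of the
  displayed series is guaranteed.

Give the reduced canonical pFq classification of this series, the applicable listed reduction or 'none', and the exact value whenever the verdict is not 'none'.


This is -9/10 * 2F1(1, 1; 2; 1/5) in reduced canonical form. Verdict: logarithm (I6) applies (the logarithm: parameters (1,1;2), x = 1/5). Its exact value is (9/2) * ln(4/5).

Structural cue: from the first term -9/10: the product of the first k integers (prefactor -9/10) is k!.
Consecutive-term ratio: r(k) = (1/5) * (k+1) (k+1) / [(k+2) (k+1)] - poly over poly, x = (1/5) from leading terms; C = -9/10 at k = 0.


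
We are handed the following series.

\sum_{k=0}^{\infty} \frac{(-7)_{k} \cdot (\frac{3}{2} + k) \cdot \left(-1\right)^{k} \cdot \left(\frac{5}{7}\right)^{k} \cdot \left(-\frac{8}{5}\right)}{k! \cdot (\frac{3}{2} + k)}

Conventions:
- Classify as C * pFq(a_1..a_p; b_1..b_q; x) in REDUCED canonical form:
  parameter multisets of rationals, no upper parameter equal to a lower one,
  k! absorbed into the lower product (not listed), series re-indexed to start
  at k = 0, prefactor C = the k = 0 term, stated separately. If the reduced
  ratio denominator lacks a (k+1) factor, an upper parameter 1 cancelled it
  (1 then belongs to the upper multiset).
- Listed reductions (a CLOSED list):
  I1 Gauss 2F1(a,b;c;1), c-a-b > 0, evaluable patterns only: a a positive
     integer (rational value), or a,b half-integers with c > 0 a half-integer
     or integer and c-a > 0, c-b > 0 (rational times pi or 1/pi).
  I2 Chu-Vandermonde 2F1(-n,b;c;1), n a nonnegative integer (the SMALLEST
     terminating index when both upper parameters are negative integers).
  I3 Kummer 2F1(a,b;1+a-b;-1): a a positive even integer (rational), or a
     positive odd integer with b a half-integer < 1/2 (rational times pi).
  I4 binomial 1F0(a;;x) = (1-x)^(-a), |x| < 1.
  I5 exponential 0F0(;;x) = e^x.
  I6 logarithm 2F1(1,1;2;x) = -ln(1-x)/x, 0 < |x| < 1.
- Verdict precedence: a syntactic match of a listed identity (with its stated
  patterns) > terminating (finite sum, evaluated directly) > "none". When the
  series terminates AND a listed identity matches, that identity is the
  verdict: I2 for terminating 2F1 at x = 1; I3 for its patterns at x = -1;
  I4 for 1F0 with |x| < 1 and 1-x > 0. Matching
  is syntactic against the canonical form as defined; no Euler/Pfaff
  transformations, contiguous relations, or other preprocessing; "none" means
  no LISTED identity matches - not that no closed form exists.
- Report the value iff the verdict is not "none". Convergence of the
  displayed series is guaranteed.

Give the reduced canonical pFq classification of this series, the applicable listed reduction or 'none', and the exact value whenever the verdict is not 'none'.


This is -\frac{8}{5} * 1F0(-7; -; -\frac{5}{7}) in reduced canonical form. Verdict: this is the binomial series (I4) (the 1F0 binomial series: exponent 7, x = -\frac{5}{7}). Sum: -\frac{286654464}{4117715}.

Key step: x = -\frac{5}{7} and the factor k + 3/2 cancels (top and bottom), leaving C = -8/5.
Term ratio: r(k) = -\frac{5}{7} * (k-7) / [(k+1)] - rational in k. x = -\frac{5}{7}; t_0 = -\frac{8}{5}; negate the roots.
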